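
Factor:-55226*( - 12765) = 2^1*3^1* 5^1*23^1*37^1*53^1*521^1   =  704959890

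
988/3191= 988/3191 = 0.31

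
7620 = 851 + 6769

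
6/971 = 6/971  =  0.01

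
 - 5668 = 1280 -6948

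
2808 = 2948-140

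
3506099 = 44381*79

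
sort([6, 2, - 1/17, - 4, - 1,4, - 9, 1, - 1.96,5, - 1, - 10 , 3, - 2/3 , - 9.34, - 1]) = [ - 10, - 9.34, - 9, -4,-1.96,-1,  -  1, - 1 , - 2/3, - 1/17 , 1, 2, 3, 4,5,6]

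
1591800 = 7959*200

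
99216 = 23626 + 75590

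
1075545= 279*3855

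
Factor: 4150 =2^1 * 5^2*83^1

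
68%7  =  5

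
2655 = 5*531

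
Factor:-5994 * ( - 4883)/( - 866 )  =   - 14634351/433 = - 3^4 * 19^1*37^1*257^1 * 433^(  -  1)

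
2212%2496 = 2212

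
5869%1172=9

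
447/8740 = 447/8740 = 0.05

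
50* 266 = 13300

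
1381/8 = 1381/8 = 172.62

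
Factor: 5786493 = 3^1*1928831^1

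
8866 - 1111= 7755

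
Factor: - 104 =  - 2^3*13^1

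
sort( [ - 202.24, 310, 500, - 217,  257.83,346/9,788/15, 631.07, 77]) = [ - 217, - 202.24, 346/9, 788/15, 77, 257.83, 310, 500, 631.07 ] 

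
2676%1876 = 800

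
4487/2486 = 1  +  2001/2486 = 1.80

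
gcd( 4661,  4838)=59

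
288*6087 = 1753056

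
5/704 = 5/704 = 0.01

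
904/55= 904/55 = 16.44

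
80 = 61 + 19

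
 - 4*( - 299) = 1196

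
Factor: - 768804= -2^2 * 3^1*64067^1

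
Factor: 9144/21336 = 3^1*7^( - 1 )=3/7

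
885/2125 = 177/425 =0.42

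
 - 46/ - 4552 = 23/2276 = 0.01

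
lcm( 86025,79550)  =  7398150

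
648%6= 0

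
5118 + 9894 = 15012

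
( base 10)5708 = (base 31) 5T4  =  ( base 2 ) 1011001001100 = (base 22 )bha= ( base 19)FF8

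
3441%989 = 474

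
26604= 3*8868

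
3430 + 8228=11658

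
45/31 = 1+14/31 = 1.45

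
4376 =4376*1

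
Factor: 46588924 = 2^2*197^1* 59123^1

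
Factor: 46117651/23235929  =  17^1*37^1*157^1*467^1*3923^ ( - 1)*5923^( - 1) 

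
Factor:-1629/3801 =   -  3^1*7^( - 1) = - 3/7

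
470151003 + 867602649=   1337753652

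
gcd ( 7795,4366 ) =1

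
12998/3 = 12998/3 = 4332.67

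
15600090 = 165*94546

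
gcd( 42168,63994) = 14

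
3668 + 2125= 5793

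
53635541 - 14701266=38934275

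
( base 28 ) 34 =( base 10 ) 88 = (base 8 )130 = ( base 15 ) 5D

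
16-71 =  - 55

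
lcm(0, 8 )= 0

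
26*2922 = 75972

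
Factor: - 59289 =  - 3^1 * 19763^1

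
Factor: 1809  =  3^3*67^1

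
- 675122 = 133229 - 808351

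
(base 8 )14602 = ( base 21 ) egk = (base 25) ab5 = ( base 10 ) 6530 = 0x1982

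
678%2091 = 678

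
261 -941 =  - 680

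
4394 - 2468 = 1926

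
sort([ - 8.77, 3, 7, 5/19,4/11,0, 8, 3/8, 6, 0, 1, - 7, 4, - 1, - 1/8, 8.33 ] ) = [ - 8.77, - 7, - 1, - 1/8, 0 , 0,5/19,4/11, 3/8, 1, 3, 4,6, 7, 8, 8.33]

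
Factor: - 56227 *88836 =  - 2^2 * 3^1*11^1*59^1*673^1*953^1 = -4994981772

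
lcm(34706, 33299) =2464126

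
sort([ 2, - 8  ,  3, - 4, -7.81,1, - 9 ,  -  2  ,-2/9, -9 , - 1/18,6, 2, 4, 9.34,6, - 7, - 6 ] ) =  [ - 9,-9,-8,-7.81, -7, - 6, - 4,- 2,-2/9 , - 1/18, 1, 2, 2, 3, 4, 6, 6,9.34 ]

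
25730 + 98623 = 124353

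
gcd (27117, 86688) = 9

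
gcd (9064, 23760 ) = 88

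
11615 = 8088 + 3527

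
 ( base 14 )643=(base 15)575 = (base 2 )10011010011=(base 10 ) 1235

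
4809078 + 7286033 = 12095111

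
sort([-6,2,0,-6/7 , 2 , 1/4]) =[-6,-6/7,  0, 1/4,2,2]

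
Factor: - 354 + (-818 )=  - 1172 = - 2^2*293^1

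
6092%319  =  31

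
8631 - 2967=5664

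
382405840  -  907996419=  -525590579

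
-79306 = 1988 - 81294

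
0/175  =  0 = 0.00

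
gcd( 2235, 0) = 2235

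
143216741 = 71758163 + 71458578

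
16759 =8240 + 8519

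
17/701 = 17/701=0.02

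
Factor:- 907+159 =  - 2^2*11^1*17^1 = -748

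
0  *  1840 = 0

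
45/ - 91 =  - 45/91 =- 0.49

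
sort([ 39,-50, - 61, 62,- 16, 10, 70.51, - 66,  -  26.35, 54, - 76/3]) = [  -  66, - 61, - 50,-26.35, - 76/3,-16 , 10,39,54, 62,70.51 ]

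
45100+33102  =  78202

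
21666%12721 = 8945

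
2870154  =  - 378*( - 7593 )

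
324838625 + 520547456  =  845386081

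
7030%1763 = 1741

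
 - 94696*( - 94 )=8901424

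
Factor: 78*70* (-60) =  - 327600=- 2^4 * 3^2* 5^2*7^1 *13^1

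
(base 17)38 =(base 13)47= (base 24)2b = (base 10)59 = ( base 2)111011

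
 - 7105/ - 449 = 15 + 370/449 = 15.82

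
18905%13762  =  5143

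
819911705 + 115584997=935496702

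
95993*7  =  671951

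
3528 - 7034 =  - 3506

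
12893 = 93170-80277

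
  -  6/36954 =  - 1+6158/6159 = - 0.00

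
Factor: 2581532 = 2^2*645383^1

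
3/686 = 3/686 = 0.00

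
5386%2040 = 1306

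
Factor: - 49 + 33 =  - 16 = - 2^4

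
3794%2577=1217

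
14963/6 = 14963/6  =  2493.83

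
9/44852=9/44852 =0.00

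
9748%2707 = 1627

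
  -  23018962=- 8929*2578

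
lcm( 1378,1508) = 79924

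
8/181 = 8/181 = 0.04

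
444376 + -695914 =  - 251538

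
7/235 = 7/235  =  0.03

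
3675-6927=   - 3252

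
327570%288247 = 39323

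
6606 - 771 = 5835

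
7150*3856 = 27570400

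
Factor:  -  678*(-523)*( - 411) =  - 145738134 = -2^1*3^2 * 113^1*137^1*523^1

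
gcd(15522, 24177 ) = 3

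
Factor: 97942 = 2^1*13^1 *3767^1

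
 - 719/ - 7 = 102 + 5/7 =102.71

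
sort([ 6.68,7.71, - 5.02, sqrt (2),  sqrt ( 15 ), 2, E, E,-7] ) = [-7,-5.02, sqrt (2 ),2,  E, E, sqrt( 15),6.68, 7.71]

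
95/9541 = 95/9541= 0.01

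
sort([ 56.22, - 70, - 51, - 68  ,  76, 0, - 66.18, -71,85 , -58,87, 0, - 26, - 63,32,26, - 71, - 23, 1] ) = [ - 71 ,-71,-70, - 68 , - 66.18, - 63, - 58, - 51, - 26, - 23,0, 0, 1,26, 32,  56.22, 76,85, 87 ]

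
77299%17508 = 7267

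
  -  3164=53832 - 56996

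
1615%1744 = 1615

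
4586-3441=1145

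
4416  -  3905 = 511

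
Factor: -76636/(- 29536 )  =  2^( - 3)*7^2*13^( - 1 )*17^1*  23^1*71^( - 1 ) = 19159/7384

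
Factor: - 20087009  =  -19^1*397^1 * 2663^1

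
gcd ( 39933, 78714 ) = 9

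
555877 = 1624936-1069059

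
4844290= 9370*517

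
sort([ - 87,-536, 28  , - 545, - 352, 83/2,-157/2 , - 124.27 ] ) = [ - 545, - 536, - 352, - 124.27, - 87,  -  157/2, 28,83/2]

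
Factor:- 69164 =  - 2^2*  17291^1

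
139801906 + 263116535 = 402918441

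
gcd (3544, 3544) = 3544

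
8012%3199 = 1614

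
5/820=1/164 = 0.01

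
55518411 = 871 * 63741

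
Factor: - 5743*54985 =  - 5^1*7^1 *1571^1*5743^1 = - 315778855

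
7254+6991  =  14245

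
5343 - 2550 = 2793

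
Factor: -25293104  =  -2^4*19^2*29^1*151^1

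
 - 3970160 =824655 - 4794815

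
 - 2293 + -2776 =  - 5069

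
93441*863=80639583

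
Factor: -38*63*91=-217854 = - 2^1*3^2 * 7^2*13^1 * 19^1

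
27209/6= 27209/6 = 4534.83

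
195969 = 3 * 65323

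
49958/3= 49958/3  =  16652.67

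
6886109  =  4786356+2099753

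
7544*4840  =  36512960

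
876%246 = 138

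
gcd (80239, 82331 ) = 1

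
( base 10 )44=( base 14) 32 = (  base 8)54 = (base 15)2E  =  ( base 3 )1122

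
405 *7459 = 3020895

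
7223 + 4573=11796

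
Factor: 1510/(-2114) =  - 5/7 = -  5^1*7^(-1)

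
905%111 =17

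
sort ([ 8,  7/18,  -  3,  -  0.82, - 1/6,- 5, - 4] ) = [ - 5, - 4, - 3,-0.82, - 1/6,7/18, 8] 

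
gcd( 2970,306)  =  18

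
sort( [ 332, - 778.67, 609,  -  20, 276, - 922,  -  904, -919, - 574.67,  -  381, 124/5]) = [ - 922, -919,  -  904, - 778.67, - 574.67, -381,  -  20,124/5,  276, 332, 609]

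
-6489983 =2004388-8494371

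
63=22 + 41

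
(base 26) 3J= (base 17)5C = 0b1100001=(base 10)97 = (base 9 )117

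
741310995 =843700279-102389284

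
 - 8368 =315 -8683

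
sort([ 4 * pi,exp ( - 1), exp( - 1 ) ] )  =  [ exp ( - 1 ), exp( - 1 ),4*pi]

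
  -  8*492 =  - 3936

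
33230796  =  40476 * 821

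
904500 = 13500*67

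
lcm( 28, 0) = 0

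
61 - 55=6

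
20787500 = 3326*6250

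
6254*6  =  37524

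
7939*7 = 55573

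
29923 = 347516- 317593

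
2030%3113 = 2030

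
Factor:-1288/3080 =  - 5^ ( - 1)*11^( - 1 )*23^1 = - 23/55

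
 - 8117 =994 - 9111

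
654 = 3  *218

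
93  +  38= 131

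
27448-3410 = 24038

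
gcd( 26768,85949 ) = 1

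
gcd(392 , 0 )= 392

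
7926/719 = 11+ 17/719= 11.02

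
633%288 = 57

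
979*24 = 23496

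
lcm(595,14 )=1190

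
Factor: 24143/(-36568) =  - 2^(-3 ) * 653^ (  -  1 )* 3449^1= -  3449/5224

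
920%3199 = 920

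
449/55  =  8 + 9/55 = 8.16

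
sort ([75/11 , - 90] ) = [-90, 75/11] 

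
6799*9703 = 65970697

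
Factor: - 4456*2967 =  - 2^3*3^1*23^1*43^1*557^1 = -13220952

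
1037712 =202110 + 835602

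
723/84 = 8 + 17/28 = 8.61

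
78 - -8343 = 8421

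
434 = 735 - 301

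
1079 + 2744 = 3823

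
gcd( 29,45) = 1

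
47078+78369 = 125447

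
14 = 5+9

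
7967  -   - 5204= 13171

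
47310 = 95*498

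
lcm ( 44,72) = 792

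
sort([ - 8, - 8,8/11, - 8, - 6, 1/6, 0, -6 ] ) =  [ - 8,  -  8, - 8, - 6,-6, 0, 1/6, 8/11 ] 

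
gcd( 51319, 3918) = 1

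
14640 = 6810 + 7830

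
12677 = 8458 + 4219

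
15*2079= 31185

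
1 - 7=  - 6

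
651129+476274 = 1127403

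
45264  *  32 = 1448448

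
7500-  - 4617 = 12117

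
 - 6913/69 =-6913/69 =-  100.19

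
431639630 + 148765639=580405269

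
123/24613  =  123/24613 = 0.00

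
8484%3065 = 2354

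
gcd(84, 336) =84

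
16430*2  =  32860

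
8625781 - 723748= 7902033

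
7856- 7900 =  - 44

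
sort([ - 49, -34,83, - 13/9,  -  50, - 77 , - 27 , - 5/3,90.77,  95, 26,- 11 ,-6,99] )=[-77 ,-50,  -  49,- 34,  -  27 ,  -  11,-6, -5/3,  -  13/9, 26 , 83,90.77, 95,99 ]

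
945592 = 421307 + 524285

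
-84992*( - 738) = 62724096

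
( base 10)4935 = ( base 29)5P5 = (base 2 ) 1001101000111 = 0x1347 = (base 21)b40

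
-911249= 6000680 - 6911929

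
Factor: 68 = 2^2*17^1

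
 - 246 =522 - 768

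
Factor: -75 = - 3^1*5^2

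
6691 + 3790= 10481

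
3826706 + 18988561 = 22815267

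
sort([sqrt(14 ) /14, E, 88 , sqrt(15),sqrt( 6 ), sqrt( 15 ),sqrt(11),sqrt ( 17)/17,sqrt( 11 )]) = [sqrt(17 ) /17,sqrt(14 ) /14, sqrt(6 ),E, sqrt(11), sqrt( 11), sqrt (15 ),sqrt( 15 ) , 88]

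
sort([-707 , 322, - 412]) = [ - 707, - 412 , 322] 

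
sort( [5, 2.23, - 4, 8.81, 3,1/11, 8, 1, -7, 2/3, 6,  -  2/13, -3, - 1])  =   [ - 7 ,-4, - 3,-1,  -  2/13,1/11, 2/3,  1, 2.23, 3,5, 6,8, 8.81]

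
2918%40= 38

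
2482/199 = 12 + 94/199= 12.47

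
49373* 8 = 394984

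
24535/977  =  24535/977= 25.11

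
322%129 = 64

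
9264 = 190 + 9074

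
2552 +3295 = 5847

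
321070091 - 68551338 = 252518753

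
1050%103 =20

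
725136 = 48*15107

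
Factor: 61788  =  2^2* 3^1 * 19^1*271^1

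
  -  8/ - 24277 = 8/24277 =0.00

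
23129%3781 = 443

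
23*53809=1237607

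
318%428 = 318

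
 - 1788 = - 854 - 934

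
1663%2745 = 1663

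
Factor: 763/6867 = 1/9 = 3^( - 2) 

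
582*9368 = 5452176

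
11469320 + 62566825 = 74036145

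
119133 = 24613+94520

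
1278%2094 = 1278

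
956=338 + 618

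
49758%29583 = 20175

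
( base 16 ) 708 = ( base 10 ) 1800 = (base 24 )330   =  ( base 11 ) 1397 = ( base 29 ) 242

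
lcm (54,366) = 3294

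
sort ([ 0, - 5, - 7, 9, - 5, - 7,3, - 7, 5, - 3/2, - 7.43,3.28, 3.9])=[-7.43,-7, - 7,-7, - 5 , - 5, - 3/2,0, 3, 3.28, 3.9, 5 , 9]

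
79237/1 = 79237 = 79237.00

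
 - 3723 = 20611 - 24334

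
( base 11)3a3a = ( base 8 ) 12176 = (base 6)40142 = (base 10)5246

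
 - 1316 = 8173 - 9489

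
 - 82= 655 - 737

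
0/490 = 0 = 0.00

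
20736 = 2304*9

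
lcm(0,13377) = 0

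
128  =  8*16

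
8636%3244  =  2148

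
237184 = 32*7412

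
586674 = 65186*9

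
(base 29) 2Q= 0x54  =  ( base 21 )40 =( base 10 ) 84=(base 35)2e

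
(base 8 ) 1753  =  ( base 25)1f3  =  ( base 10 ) 1003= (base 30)13D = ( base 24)1hj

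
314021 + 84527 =398548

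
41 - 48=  - 7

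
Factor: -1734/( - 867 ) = 2^1=2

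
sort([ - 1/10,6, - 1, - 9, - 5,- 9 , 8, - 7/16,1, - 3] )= [ - 9, - 9, - 5, - 3, - 1, - 7/16,-1/10, 1, 6,8 ] 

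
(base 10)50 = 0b110010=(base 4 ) 302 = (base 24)22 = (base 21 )28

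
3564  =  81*44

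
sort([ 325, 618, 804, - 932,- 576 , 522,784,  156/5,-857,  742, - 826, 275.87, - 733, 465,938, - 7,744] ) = [ - 932, - 857, - 826, - 733, - 576, - 7,156/5, 275.87,325, 465,  522, 618, 742 , 744, 784,804,938 ]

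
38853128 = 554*70132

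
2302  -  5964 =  - 3662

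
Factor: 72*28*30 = 2^6*  3^3 * 5^1*7^1 = 60480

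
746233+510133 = 1256366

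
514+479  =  993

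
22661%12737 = 9924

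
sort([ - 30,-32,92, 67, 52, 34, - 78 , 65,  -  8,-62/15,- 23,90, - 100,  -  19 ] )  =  [-100,  -  78 ,-32, - 30, - 23,-19,-8 , - 62/15, 34,52, 65, 67,  90 , 92] 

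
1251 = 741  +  510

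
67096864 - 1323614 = 65773250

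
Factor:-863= -863^1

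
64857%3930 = 1977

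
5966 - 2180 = 3786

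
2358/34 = 1179/17 = 69.35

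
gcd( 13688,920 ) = 8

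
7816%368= 88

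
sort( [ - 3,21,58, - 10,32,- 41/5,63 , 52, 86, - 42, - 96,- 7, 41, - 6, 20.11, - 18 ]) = [ - 96, - 42,  -  18, - 10,  -  41/5,-7, - 6, - 3, 20.11, 21, 32, 41,52,58, 63, 86]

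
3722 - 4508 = - 786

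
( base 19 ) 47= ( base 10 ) 83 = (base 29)2P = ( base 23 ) 3E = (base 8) 123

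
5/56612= 5/56612  =  0.00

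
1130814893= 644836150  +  485978743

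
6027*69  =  415863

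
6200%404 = 140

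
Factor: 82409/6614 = 2^( - 1)*23^1 *3307^ ( - 1)* 3583^1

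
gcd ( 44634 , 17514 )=6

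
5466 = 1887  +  3579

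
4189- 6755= -2566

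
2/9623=2/9623 =0.00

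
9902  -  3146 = 6756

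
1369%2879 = 1369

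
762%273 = 216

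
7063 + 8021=15084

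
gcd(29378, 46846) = 794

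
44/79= 44/79=0.56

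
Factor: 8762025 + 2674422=3^1*11^1*346559^1  =  11436447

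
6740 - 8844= - 2104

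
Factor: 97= 97^1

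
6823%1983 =874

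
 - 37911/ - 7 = 5415 + 6/7= 5415.86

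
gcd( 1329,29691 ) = 3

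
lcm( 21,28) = 84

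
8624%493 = 243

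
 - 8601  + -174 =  - 8775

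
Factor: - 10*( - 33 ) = 330 = 2^1 *3^1 * 5^1*11^1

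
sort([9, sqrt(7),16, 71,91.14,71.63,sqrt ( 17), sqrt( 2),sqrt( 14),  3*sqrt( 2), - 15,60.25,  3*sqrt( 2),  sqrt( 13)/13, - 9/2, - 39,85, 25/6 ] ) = [  -  39,- 15, - 9/2,  sqrt( 13) /13, sqrt(2),sqrt( 7), sqrt( 14),sqrt( 17),25/6,3 * sqrt( 2 ), 3*sqrt(2), 9, 16, 60.25, 71, 71.63, 85, 91.14 ] 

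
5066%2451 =164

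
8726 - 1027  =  7699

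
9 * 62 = 558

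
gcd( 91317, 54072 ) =3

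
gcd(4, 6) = 2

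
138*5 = 690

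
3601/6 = 3601/6=600.17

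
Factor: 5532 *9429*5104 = 266230907712 = 2^6*3^2*7^1*11^1*29^1*449^1*461^1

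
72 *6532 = 470304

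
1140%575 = 565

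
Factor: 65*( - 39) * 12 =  - 2^2*3^2*5^1*13^2 = - 30420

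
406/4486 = 203/2243 =0.09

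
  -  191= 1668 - 1859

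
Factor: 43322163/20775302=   2^( - 1)*3^1 * 23^( - 1) *421^1*34301^1*451637^( - 1)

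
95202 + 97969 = 193171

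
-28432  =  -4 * 7108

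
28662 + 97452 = 126114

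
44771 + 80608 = 125379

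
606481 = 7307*83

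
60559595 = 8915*6793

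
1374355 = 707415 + 666940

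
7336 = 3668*2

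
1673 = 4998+  -  3325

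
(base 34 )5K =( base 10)190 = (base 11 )163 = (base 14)d8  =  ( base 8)276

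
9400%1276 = 468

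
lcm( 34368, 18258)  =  584256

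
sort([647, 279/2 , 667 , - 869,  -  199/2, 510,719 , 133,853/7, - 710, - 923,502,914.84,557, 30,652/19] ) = [ - 923, - 869, - 710, - 199/2, 30, 652/19,853/7,  133, 279/2,502, 510,557,647,667, 719,914.84] 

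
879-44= 835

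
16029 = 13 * 1233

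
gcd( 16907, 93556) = 1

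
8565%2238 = 1851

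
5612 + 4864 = 10476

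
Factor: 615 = 3^1 * 5^1 *41^1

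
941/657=1 + 284/657  =  1.43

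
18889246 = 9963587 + 8925659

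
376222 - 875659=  - 499437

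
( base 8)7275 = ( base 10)3773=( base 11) 2920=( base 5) 110043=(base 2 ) 111010111101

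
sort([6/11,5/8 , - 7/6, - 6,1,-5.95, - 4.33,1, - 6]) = [ - 6, - 6, - 5.95, - 4.33, - 7/6,6/11, 5/8, 1,1 ]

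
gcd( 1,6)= 1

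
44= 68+-24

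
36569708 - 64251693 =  - 27681985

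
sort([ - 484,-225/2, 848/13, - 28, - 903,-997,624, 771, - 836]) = [ - 997, - 903, - 836, - 484,-225/2, - 28, 848/13,624,  771] 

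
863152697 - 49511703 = 813640994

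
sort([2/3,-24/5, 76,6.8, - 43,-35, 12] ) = [ - 43 , - 35, - 24/5 , 2/3,6.8 , 12, 76]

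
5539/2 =2769 + 1/2 = 2769.50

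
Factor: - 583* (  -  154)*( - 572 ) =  - 2^3*7^1*11^3 * 13^1*53^1 = - 51355304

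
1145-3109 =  - 1964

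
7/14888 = 7/14888 = 0.00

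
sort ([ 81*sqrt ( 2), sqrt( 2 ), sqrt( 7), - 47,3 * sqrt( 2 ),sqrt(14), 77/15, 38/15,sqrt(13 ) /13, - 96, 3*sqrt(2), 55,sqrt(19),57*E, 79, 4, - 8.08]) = [- 96,-47, - 8.08,sqrt(13 )/13, sqrt(2),38/15,sqrt(7 ), sqrt(14), 4, 3*sqrt(2), 3*sqrt(2), sqrt(19 ), 77/15, 55, 79,81*sqrt(2), 57*E]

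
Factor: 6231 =3^1*31^1*67^1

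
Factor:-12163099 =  - 13^2*71971^1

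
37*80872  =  2992264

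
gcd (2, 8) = 2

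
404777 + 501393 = 906170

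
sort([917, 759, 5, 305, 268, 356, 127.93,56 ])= [ 5, 56,127.93, 268,305,  356, 759, 917]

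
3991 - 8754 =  - 4763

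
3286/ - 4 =  -  822 + 1/2 = - 821.50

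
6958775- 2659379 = 4299396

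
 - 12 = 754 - 766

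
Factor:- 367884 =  - 2^2*3^2*11^1* 929^1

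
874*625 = 546250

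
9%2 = 1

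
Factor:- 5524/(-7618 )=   2^1*13^(-1)*293^ ( - 1)  *  1381^1= 2762/3809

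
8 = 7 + 1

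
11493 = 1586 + 9907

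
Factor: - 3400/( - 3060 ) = 2^1*3^( - 2)*5^1=10/9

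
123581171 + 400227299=523808470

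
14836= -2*( - 7418)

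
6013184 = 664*9056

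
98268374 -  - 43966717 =142235091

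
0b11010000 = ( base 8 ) 320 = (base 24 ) 8G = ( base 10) 208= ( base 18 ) BA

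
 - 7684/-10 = 3842/5 = 768.40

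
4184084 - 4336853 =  - 152769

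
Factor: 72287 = 72287^1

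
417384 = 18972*22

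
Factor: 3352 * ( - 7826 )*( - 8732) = 2^6 * 7^1*13^1*37^1  *43^1*59^1*419^1 = 229064390464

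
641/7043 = 641/7043 = 0.09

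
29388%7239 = 432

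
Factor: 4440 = 2^3*3^1*5^1*37^1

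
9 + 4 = 13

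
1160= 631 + 529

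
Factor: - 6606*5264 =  - 2^5*3^2*7^1*47^1*367^1 = -34773984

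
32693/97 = 337  +  4/97 = 337.04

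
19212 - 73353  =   - 54141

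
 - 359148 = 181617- 540765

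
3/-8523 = - 1 + 2840/2841=-  0.00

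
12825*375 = 4809375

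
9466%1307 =317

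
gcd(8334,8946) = 18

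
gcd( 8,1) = 1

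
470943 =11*42813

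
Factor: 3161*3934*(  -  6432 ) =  - 2^6*3^1*7^1*29^1*67^1*109^1*281^1=- 79984325568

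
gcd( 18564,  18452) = 28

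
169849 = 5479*31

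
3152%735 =212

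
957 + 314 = 1271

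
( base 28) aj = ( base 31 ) 9k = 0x12b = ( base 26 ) bd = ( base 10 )299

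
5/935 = 1/187=0.01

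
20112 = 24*838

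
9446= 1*9446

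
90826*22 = 1998172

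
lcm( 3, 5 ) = 15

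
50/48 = 25/24 = 1.04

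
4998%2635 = 2363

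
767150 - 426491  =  340659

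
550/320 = 55/32 = 1.72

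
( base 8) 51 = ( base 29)1C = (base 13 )32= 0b101001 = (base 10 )41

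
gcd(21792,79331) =1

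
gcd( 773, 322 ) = 1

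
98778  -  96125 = 2653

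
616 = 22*28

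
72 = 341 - 269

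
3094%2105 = 989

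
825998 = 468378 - -357620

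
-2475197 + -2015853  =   - 4491050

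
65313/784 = 65313/784 = 83.31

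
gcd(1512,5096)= 56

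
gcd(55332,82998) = 27666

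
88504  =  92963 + -4459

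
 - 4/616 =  - 1 + 153/154  =  -0.01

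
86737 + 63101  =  149838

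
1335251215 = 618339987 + 716911228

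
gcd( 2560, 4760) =40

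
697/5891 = 697/5891= 0.12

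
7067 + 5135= 12202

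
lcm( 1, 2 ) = 2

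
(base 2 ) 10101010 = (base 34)50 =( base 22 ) 7g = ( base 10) 170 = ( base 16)AA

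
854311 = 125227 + 729084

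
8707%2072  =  419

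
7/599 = 7/599=0.01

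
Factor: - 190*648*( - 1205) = 148359600 = 2^4 * 3^4*5^2*19^1*241^1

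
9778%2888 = 1114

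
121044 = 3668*33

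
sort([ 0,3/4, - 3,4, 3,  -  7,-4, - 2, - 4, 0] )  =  [ - 7, - 4, - 4, - 3,-2,0,0,3/4,3,4]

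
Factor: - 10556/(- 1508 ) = 7^1 = 7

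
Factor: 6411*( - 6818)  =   - 43710198  =  -2^1 * 3^1  *7^1*487^1*2137^1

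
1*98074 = 98074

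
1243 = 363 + 880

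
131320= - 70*( - 1876) 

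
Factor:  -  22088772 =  - 2^2*3^2*613577^1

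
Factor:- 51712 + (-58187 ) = -3^2*12211^1 = - 109899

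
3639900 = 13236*275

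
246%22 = 4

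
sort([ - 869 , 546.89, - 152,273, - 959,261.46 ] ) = [ - 959,  -  869,  -  152,  261.46, 273,546.89 ] 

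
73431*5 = 367155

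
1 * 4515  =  4515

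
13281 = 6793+6488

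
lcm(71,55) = 3905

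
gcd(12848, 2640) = 176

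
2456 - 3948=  - 1492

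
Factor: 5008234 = 2^1*7^1*11^1*17^1*1913^1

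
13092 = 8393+4699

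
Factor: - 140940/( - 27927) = 2^2*3^3*5^1* 107^( - 1 ) = 540/107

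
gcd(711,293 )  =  1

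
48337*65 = 3141905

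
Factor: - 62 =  - 2^1*31^1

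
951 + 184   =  1135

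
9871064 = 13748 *718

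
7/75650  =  7/75650 = 0.00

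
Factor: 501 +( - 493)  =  2^3= 8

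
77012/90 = 855 + 31/45 = 855.69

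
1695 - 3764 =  - 2069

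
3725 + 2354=6079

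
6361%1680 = 1321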